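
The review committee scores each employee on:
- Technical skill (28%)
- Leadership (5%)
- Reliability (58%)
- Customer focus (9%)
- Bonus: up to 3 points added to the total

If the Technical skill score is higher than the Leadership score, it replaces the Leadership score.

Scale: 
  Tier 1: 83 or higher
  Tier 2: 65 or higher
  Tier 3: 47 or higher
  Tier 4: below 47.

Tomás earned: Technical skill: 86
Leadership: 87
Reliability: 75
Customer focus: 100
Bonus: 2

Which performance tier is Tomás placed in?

Tier 2

Technical skill (86) ≤ Leadership (87), so Leadership stays at 87.
Weighted total:
  Technical skill 86 × 0.28 = 24.08
  Leadership 87 × 0.05 = 4.35
  Reliability 75 × 0.58 = 43.5
  Customer focus 100 × 0.09 = 9
Sum = 80.93
Bonus: 80.93 + 2 = 82.93
82.93 is ≥ 65 and < 83 → Tier 2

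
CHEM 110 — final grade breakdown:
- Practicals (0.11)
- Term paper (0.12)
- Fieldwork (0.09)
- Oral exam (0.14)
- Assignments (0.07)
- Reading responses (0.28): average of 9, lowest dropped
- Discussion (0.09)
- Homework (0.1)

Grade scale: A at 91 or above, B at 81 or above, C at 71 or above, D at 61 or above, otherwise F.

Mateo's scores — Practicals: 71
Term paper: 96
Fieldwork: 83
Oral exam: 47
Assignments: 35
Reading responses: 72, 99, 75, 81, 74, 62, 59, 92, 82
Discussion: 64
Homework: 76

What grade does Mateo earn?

Reading responses: drop 59 → average of remaining 8 = 637/8 = 79.625
Weighted total:
  Practicals 71 × 0.11 = 7.81
  Term paper 96 × 0.12 = 11.52
  Fieldwork 83 × 0.09 = 7.47
  Oral exam 47 × 0.14 = 6.58
  Assignments 35 × 0.07 = 2.45
  Reading responses 79.625 × 0.28 = 22.295
  Discussion 64 × 0.09 = 5.76
  Homework 76 × 0.1 = 7.6
Sum = 71.485
71.485 is ≥ 71 and < 81 → C

C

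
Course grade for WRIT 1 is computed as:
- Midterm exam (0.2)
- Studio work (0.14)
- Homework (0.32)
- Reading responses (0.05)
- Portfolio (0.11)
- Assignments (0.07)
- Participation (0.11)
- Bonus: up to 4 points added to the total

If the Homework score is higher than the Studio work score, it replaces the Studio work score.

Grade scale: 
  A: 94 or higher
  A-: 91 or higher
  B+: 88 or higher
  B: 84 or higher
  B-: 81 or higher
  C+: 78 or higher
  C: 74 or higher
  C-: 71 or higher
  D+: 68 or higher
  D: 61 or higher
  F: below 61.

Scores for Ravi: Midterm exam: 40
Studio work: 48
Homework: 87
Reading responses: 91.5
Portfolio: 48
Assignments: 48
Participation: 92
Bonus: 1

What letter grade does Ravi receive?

Homework (87) > Studio work (48), so Studio work counts as 87.
Weighted total:
  Midterm exam 40 × 0.2 = 8
  Studio work 87 × 0.14 = 12.18
  Homework 87 × 0.32 = 27.84
  Reading responses 91.5 × 0.05 = 4.575
  Portfolio 48 × 0.11 = 5.28
  Assignments 48 × 0.07 = 3.36
  Participation 92 × 0.11 = 10.12
Sum = 71.355
Bonus: 71.355 + 1 = 72.355
72.355 is ≥ 71 and < 74 → C-

C-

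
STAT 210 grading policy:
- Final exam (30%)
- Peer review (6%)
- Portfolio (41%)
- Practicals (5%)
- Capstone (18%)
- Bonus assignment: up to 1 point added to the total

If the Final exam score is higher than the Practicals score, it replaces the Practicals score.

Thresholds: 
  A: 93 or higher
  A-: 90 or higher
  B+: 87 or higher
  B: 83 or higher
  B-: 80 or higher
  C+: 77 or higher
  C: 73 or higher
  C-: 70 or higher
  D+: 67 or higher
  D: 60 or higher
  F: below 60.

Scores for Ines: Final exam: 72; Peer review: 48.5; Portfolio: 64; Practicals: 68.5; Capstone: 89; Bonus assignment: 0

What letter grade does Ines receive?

Final exam (72) > Practicals (68.5), so Practicals counts as 72.
Weighted total:
  Final exam 72 × 0.3 = 21.6
  Peer review 48.5 × 0.06 = 2.91
  Portfolio 64 × 0.41 = 26.24
  Practicals 72 × 0.05 = 3.6
  Capstone 89 × 0.18 = 16.02
Sum = 70.37
Bonus assignment: 70.37 + 0 = 70.37
70.37 is ≥ 70 and < 73 → C-

C-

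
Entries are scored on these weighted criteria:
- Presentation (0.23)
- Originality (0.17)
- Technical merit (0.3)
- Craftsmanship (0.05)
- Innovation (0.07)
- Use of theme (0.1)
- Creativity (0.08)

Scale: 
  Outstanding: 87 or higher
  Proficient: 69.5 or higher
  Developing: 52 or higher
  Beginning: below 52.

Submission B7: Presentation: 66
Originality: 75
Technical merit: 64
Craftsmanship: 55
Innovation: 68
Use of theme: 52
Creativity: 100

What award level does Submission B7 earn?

Developing

Weighted total:
  Presentation 66 × 0.23 = 15.18
  Originality 75 × 0.17 = 12.75
  Technical merit 64 × 0.3 = 19.2
  Craftsmanship 55 × 0.05 = 2.75
  Innovation 68 × 0.07 = 4.76
  Use of theme 52 × 0.1 = 5.2
  Creativity 100 × 0.08 = 8
Sum = 67.84
67.84 is ≥ 52 and < 69.5 → Developing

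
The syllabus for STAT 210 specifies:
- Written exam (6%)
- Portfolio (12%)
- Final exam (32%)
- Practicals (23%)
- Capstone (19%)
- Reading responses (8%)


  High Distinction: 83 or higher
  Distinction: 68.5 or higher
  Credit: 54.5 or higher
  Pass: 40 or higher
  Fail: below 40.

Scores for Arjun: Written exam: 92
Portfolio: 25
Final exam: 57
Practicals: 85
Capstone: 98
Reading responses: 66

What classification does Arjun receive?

Distinction

Weighted total:
  Written exam 92 × 0.06 = 5.52
  Portfolio 25 × 0.12 = 3
  Final exam 57 × 0.32 = 18.24
  Practicals 85 × 0.23 = 19.55
  Capstone 98 × 0.19 = 18.62
  Reading responses 66 × 0.08 = 5.28
Sum = 70.21
70.21 is ≥ 68.5 and < 83 → Distinction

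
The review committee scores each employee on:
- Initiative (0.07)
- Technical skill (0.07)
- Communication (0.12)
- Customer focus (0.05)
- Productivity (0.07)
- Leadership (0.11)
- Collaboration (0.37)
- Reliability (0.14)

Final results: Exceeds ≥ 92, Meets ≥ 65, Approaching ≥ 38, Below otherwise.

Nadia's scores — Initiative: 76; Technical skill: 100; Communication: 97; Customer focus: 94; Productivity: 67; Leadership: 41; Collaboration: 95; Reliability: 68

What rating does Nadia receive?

Meets

Weighted total:
  Initiative 76 × 0.07 = 5.32
  Technical skill 100 × 0.07 = 7
  Communication 97 × 0.12 = 11.64
  Customer focus 94 × 0.05 = 4.7
  Productivity 67 × 0.07 = 4.69
  Leadership 41 × 0.11 = 4.51
  Collaboration 95 × 0.37 = 35.15
  Reliability 68 × 0.14 = 9.52
Sum = 82.53
82.53 is ≥ 65 and < 92 → Meets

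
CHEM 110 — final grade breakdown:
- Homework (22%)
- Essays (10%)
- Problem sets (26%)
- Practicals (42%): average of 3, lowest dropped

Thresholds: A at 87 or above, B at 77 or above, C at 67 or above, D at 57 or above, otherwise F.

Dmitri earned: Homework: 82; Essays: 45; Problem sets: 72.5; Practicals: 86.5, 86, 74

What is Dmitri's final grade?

B

Practicals: drop 74 → average of remaining 2 = 172.5/2 = 86.25
Weighted total:
  Homework 82 × 0.22 = 18.04
  Essays 45 × 0.1 = 4.5
  Problem sets 72.5 × 0.26 = 18.85
  Practicals 86.25 × 0.42 = 36.225
Sum = 77.615
77.615 is ≥ 77 and < 87 → B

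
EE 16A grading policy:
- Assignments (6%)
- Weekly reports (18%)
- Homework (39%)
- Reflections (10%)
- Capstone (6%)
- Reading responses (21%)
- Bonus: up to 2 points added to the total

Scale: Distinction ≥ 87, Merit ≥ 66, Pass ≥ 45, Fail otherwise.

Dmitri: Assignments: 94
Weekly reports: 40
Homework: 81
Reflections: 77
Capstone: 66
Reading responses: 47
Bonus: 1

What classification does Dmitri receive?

Weighted total:
  Assignments 94 × 0.06 = 5.64
  Weekly reports 40 × 0.18 = 7.2
  Homework 81 × 0.39 = 31.59
  Reflections 77 × 0.1 = 7.7
  Capstone 66 × 0.06 = 3.96
  Reading responses 47 × 0.21 = 9.87
Sum = 65.96
Bonus: 65.96 + 1 = 66.96
66.96 is ≥ 66 and < 87 → Merit

Merit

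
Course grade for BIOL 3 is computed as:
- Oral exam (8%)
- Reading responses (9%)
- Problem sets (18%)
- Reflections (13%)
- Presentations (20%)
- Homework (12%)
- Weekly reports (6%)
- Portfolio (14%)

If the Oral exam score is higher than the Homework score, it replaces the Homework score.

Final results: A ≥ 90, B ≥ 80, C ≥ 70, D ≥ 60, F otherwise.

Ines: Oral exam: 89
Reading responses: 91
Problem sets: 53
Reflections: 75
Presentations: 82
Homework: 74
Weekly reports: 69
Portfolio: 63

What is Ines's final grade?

Oral exam (89) > Homework (74), so Homework counts as 89.
Weighted total:
  Oral exam 89 × 0.08 = 7.12
  Reading responses 91 × 0.09 = 8.19
  Problem sets 53 × 0.18 = 9.54
  Reflections 75 × 0.13 = 9.75
  Presentations 82 × 0.2 = 16.4
  Homework 89 × 0.12 = 10.68
  Weekly reports 69 × 0.06 = 4.14
  Portfolio 63 × 0.14 = 8.82
Sum = 74.64
74.64 is ≥ 70 and < 80 → C

C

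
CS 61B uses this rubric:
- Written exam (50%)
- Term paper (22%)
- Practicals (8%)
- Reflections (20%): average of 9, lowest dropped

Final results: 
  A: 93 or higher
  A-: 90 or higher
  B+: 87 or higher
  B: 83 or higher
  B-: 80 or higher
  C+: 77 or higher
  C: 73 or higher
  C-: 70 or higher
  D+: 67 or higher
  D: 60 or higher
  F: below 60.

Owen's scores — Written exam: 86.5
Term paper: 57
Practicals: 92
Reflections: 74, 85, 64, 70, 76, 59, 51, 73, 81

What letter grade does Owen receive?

Reflections: drop 51 → average of remaining 8 = 582/8 = 72.75
Weighted total:
  Written exam 86.5 × 0.5 = 43.25
  Term paper 57 × 0.22 = 12.54
  Practicals 92 × 0.08 = 7.36
  Reflections 72.75 × 0.2 = 14.55
Sum = 77.7
77.7 is ≥ 77 and < 80 → C+

C+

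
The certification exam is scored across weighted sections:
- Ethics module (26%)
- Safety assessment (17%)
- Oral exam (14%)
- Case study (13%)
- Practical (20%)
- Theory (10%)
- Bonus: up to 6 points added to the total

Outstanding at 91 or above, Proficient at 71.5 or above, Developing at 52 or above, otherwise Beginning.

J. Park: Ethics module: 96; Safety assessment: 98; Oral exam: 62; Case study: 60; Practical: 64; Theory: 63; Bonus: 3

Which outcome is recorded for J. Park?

Proficient

Weighted total:
  Ethics module 96 × 0.26 = 24.96
  Safety assessment 98 × 0.17 = 16.66
  Oral exam 62 × 0.14 = 8.68
  Case study 60 × 0.13 = 7.8
  Practical 64 × 0.2 = 12.8
  Theory 63 × 0.1 = 6.3
Sum = 77.2
Bonus: 77.2 + 3 = 80.2
80.2 is ≥ 71.5 and < 91 → Proficient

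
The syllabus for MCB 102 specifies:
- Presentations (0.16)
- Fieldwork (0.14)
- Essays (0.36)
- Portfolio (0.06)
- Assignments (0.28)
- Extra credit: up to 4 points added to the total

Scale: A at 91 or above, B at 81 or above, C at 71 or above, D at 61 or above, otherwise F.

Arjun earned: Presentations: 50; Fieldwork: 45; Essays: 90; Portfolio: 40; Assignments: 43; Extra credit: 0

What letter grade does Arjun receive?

D

Weighted total:
  Presentations 50 × 0.16 = 8
  Fieldwork 45 × 0.14 = 6.3
  Essays 90 × 0.36 = 32.4
  Portfolio 40 × 0.06 = 2.4
  Assignments 43 × 0.28 = 12.04
Sum = 61.14
Extra credit: 61.14 + 0 = 61.14
61.14 is ≥ 61 and < 71 → D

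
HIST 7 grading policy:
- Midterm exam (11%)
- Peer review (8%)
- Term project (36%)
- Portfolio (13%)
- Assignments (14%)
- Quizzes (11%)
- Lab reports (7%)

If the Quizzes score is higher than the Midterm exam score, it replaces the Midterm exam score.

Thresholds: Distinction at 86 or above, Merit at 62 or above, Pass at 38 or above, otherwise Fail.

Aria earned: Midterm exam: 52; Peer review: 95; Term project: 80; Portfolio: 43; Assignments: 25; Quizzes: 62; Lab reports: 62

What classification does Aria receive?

Quizzes (62) > Midterm exam (52), so Midterm exam counts as 62.
Weighted total:
  Midterm exam 62 × 0.11 = 6.82
  Peer review 95 × 0.08 = 7.6
  Term project 80 × 0.36 = 28.8
  Portfolio 43 × 0.13 = 5.59
  Assignments 25 × 0.14 = 3.5
  Quizzes 62 × 0.11 = 6.82
  Lab reports 62 × 0.07 = 4.34
Sum = 63.47
63.47 is ≥ 62 and < 86 → Merit

Merit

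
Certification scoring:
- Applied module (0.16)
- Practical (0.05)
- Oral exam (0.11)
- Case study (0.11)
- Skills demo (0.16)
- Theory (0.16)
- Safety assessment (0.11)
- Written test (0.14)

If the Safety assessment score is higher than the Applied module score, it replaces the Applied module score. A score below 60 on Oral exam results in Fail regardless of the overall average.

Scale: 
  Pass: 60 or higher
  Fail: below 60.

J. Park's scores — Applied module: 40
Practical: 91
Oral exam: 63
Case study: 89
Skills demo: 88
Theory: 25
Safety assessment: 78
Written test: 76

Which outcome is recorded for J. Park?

Pass

Safety assessment (78) > Applied module (40), so Applied module counts as 78.
Oral exam score 63 ≥ 60: minimum met.
Weighted total:
  Applied module 78 × 0.16 = 12.48
  Practical 91 × 0.05 = 4.55
  Oral exam 63 × 0.11 = 6.93
  Case study 89 × 0.11 = 9.79
  Skills demo 88 × 0.16 = 14.08
  Theory 25 × 0.16 = 4
  Safety assessment 78 × 0.11 = 8.58
  Written test 76 × 0.14 = 10.64
Sum = 71.05
71.05 ≥ 60 → Pass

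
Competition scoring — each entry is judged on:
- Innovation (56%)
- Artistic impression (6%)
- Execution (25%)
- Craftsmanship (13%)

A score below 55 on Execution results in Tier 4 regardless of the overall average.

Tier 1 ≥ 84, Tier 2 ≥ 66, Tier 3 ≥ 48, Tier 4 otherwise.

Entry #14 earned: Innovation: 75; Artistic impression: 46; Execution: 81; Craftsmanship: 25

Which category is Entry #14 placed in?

Execution score 81 ≥ 55: minimum met.
Weighted total:
  Innovation 75 × 0.56 = 42
  Artistic impression 46 × 0.06 = 2.76
  Execution 81 × 0.25 = 20.25
  Craftsmanship 25 × 0.13 = 3.25
Sum = 68.26
68.26 is ≥ 66 and < 84 → Tier 2

Tier 2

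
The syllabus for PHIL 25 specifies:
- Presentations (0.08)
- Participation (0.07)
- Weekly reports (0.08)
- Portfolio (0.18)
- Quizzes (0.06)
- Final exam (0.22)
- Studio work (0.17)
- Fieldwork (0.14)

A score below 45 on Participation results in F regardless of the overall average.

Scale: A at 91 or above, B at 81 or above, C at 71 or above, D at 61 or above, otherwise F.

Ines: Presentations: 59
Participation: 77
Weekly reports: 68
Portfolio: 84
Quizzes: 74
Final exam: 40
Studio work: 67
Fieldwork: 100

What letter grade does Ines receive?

Participation score 77 ≥ 45: minimum met.
Weighted total:
  Presentations 59 × 0.08 = 4.72
  Participation 77 × 0.07 = 5.39
  Weekly reports 68 × 0.08 = 5.44
  Portfolio 84 × 0.18 = 15.12
  Quizzes 74 × 0.06 = 4.44
  Final exam 40 × 0.22 = 8.8
  Studio work 67 × 0.17 = 11.39
  Fieldwork 100 × 0.14 = 14
Sum = 69.3
69.3 is ≥ 61 and < 71 → D

D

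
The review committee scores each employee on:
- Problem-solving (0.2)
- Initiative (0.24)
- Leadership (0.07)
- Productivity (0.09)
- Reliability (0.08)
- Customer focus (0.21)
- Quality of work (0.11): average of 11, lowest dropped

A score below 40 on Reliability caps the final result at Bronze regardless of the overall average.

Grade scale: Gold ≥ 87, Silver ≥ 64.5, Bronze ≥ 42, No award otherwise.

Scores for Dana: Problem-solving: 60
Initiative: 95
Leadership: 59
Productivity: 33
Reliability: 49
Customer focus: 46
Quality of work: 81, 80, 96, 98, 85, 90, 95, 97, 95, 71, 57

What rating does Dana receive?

Quality of work: drop 57 → average of remaining 10 = 888/10 = 88.8
Reliability score 49 ≥ 40: minimum met.
Weighted total:
  Problem-solving 60 × 0.2 = 12
  Initiative 95 × 0.24 = 22.8
  Leadership 59 × 0.07 = 4.13
  Productivity 33 × 0.09 = 2.97
  Reliability 49 × 0.08 = 3.92
  Customer focus 46 × 0.21 = 9.66
  Quality of work 88.8 × 0.11 = 9.768
Sum = 65.248
65.248 is ≥ 64.5 and < 87 → Silver

Silver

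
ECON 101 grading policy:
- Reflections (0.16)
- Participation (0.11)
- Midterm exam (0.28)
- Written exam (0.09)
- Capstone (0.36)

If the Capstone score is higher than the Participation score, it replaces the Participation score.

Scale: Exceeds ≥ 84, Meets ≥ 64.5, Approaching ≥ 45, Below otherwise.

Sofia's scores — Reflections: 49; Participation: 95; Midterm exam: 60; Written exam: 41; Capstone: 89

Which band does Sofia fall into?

Capstone (89) ≤ Participation (95), so Participation stays at 95.
Weighted total:
  Reflections 49 × 0.16 = 7.84
  Participation 95 × 0.11 = 10.45
  Midterm exam 60 × 0.28 = 16.8
  Written exam 41 × 0.09 = 3.69
  Capstone 89 × 0.36 = 32.04
Sum = 70.82
70.82 is ≥ 64.5 and < 84 → Meets

Meets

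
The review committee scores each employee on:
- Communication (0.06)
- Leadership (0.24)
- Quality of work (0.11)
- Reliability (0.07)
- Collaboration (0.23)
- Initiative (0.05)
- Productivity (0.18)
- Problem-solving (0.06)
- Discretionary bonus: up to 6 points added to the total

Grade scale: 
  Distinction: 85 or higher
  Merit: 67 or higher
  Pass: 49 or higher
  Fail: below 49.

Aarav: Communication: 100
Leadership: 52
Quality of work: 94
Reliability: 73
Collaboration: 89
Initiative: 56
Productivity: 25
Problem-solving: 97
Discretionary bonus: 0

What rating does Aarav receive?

Merit

Weighted total:
  Communication 100 × 0.06 = 6
  Leadership 52 × 0.24 = 12.48
  Quality of work 94 × 0.11 = 10.34
  Reliability 73 × 0.07 = 5.11
  Collaboration 89 × 0.23 = 20.47
  Initiative 56 × 0.05 = 2.8
  Productivity 25 × 0.18 = 4.5
  Problem-solving 97 × 0.06 = 5.82
Sum = 67.52
Discretionary bonus: 67.52 + 0 = 67.52
67.52 is ≥ 67 and < 85 → Merit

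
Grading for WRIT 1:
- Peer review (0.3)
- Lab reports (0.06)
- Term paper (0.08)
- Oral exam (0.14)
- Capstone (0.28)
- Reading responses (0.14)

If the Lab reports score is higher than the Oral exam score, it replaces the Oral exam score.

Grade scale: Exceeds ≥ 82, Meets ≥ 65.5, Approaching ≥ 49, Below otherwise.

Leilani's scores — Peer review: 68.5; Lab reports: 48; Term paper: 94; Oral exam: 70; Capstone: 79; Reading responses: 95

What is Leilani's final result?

Meets

Lab reports (48) ≤ Oral exam (70), so Oral exam stays at 70.
Weighted total:
  Peer review 68.5 × 0.3 = 20.55
  Lab reports 48 × 0.06 = 2.88
  Term paper 94 × 0.08 = 7.52
  Oral exam 70 × 0.14 = 9.8
  Capstone 79 × 0.28 = 22.12
  Reading responses 95 × 0.14 = 13.3
Sum = 76.17
76.17 is ≥ 65.5 and < 82 → Meets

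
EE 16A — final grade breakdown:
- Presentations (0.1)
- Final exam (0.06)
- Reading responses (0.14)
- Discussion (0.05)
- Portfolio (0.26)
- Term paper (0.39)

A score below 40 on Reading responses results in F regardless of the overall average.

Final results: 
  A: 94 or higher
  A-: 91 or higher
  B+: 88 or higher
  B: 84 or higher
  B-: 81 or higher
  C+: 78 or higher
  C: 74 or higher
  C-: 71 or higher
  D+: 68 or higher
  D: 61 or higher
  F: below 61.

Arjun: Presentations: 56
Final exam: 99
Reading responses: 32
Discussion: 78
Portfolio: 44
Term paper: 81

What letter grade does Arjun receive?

F

Reading responses score 32 < 40: minimum not met.
Weighted total:
  Presentations 56 × 0.1 = 5.6
  Final exam 99 × 0.06 = 5.94
  Reading responses 32 × 0.14 = 4.48
  Discussion 78 × 0.05 = 3.9
  Portfolio 44 × 0.26 = 11.44
  Term paper 81 × 0.39 = 31.59
Sum = 62.95
Because the Reading responses minimum was not met, the result is F.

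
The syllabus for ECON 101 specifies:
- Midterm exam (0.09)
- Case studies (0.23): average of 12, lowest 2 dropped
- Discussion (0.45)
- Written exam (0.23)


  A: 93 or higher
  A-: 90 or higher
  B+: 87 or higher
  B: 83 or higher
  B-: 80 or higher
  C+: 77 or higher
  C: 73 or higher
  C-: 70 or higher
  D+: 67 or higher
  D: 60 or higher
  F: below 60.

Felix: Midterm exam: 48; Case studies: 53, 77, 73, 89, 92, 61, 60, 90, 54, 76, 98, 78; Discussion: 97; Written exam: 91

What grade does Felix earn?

Case studies: drop 53, 54 → average of remaining 10 = 794/10 = 79.4
Weighted total:
  Midterm exam 48 × 0.09 = 4.32
  Case studies 79.4 × 0.23 = 18.262
  Discussion 97 × 0.45 = 43.65
  Written exam 91 × 0.23 = 20.93
Sum = 87.162
87.162 is ≥ 87 and < 90 → B+

B+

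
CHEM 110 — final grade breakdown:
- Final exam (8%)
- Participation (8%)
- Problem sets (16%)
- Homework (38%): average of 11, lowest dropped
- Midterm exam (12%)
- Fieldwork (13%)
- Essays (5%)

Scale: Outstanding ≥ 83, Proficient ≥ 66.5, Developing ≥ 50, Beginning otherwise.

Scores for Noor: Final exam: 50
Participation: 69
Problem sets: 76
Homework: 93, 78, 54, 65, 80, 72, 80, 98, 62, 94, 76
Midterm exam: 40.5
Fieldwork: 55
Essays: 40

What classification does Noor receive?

Homework: drop 54 → average of remaining 10 = 798/10 = 79.8
Weighted total:
  Final exam 50 × 0.08 = 4
  Participation 69 × 0.08 = 5.52
  Problem sets 76 × 0.16 = 12.16
  Homework 79.8 × 0.38 = 30.324
  Midterm exam 40.5 × 0.12 = 4.86
  Fieldwork 55 × 0.13 = 7.15
  Essays 40 × 0.05 = 2
Sum = 66.014
66.014 is ≥ 50 and < 66.5 → Developing

Developing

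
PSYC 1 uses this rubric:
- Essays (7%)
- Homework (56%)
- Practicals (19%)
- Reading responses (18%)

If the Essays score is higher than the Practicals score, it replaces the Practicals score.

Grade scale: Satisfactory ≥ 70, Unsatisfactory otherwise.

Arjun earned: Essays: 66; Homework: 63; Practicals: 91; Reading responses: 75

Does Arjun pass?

Satisfactory

Essays (66) ≤ Practicals (91), so Practicals stays at 91.
Weighted total:
  Essays 66 × 0.07 = 4.62
  Homework 63 × 0.56 = 35.28
  Practicals 91 × 0.19 = 17.29
  Reading responses 75 × 0.18 = 13.5
Sum = 70.69
70.69 ≥ 70 → Satisfactory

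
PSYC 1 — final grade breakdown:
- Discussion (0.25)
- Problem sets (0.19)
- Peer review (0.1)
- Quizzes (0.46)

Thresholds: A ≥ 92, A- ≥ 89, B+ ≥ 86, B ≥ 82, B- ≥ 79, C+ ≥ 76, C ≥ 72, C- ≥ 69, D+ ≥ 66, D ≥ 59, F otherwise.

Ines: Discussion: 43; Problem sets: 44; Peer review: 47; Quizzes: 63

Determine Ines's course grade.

F

Weighted total:
  Discussion 43 × 0.25 = 10.75
  Problem sets 44 × 0.19 = 8.36
  Peer review 47 × 0.1 = 4.7
  Quizzes 63 × 0.46 = 28.98
Sum = 52.79
52.79 < 59 → F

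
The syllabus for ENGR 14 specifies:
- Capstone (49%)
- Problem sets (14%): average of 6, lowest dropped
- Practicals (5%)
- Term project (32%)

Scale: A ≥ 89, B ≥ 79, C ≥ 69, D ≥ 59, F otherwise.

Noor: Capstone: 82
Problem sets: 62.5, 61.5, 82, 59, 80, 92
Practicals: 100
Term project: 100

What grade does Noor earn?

B

Problem sets: drop 59 → average of remaining 5 = 378/5 = 75.6
Weighted total:
  Capstone 82 × 0.49 = 40.18
  Problem sets 75.6 × 0.14 = 10.584
  Practicals 100 × 0.05 = 5
  Term project 100 × 0.32 = 32
Sum = 87.764
87.764 is ≥ 79 and < 89 → B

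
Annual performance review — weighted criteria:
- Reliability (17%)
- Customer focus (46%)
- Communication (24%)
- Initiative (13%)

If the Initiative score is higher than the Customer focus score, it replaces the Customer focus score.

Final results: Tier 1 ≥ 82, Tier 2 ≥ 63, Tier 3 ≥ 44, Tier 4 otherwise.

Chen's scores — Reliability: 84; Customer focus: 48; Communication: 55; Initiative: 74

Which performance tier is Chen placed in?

Initiative (74) > Customer focus (48), so Customer focus counts as 74.
Weighted total:
  Reliability 84 × 0.17 = 14.28
  Customer focus 74 × 0.46 = 34.04
  Communication 55 × 0.24 = 13.2
  Initiative 74 × 0.13 = 9.62
Sum = 71.14
71.14 is ≥ 63 and < 82 → Tier 2

Tier 2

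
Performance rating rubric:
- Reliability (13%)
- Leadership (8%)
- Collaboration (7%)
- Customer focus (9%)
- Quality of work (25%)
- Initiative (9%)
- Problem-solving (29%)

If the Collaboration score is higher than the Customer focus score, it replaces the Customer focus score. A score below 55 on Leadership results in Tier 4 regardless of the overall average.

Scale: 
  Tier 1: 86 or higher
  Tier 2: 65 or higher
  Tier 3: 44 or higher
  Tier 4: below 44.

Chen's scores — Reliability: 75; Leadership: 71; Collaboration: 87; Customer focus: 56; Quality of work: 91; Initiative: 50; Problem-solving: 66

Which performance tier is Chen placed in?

Tier 2

Collaboration (87) > Customer focus (56), so Customer focus counts as 87.
Leadership score 71 ≥ 55: minimum met.
Weighted total:
  Reliability 75 × 0.13 = 9.75
  Leadership 71 × 0.08 = 5.68
  Collaboration 87 × 0.07 = 6.09
  Customer focus 87 × 0.09 = 7.83
  Quality of work 91 × 0.25 = 22.75
  Initiative 50 × 0.09 = 4.5
  Problem-solving 66 × 0.29 = 19.14
Sum = 75.74
75.74 is ≥ 65 and < 86 → Tier 2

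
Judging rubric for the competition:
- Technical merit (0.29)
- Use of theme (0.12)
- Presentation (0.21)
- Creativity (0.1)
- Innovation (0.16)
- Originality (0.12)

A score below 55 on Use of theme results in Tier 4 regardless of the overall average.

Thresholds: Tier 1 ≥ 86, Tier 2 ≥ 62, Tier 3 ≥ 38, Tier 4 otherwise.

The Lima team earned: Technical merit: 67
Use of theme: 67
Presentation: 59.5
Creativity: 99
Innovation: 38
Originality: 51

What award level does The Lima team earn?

Tier 2

Use of theme score 67 ≥ 55: minimum met.
Weighted total:
  Technical merit 67 × 0.29 = 19.43
  Use of theme 67 × 0.12 = 8.04
  Presentation 59.5 × 0.21 = 12.495
  Creativity 99 × 0.1 = 9.9
  Innovation 38 × 0.16 = 6.08
  Originality 51 × 0.12 = 6.12
Sum = 62.065
62.065 is ≥ 62 and < 86 → Tier 2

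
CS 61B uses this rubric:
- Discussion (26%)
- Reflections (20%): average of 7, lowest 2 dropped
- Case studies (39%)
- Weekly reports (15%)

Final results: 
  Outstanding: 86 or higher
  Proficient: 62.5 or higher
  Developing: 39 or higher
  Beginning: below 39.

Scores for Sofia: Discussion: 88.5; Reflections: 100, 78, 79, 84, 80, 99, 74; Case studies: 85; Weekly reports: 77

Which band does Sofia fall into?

Proficient

Reflections: drop 74, 78 → average of remaining 5 = 442/5 = 88.4
Weighted total:
  Discussion 88.5 × 0.26 = 23.01
  Reflections 88.4 × 0.2 = 17.68
  Case studies 85 × 0.39 = 33.15
  Weekly reports 77 × 0.15 = 11.55
Sum = 85.39
85.39 is ≥ 62.5 and < 86 → Proficient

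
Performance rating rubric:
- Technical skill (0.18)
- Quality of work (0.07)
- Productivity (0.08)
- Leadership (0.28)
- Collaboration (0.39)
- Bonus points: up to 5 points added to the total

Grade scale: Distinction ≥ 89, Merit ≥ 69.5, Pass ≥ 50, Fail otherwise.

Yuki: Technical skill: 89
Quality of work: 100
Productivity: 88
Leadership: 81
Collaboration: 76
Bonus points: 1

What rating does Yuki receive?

Weighted total:
  Technical skill 89 × 0.18 = 16.02
  Quality of work 100 × 0.07 = 7
  Productivity 88 × 0.08 = 7.04
  Leadership 81 × 0.28 = 22.68
  Collaboration 76 × 0.39 = 29.64
Sum = 82.38
Bonus points: 82.38 + 1 = 83.38
83.38 is ≥ 69.5 and < 89 → Merit

Merit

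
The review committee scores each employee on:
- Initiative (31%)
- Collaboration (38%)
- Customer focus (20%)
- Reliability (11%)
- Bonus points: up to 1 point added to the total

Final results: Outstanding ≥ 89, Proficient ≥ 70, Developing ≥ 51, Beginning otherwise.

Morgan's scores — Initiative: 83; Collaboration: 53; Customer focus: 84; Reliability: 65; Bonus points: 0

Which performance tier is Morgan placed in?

Weighted total:
  Initiative 83 × 0.31 = 25.73
  Collaboration 53 × 0.38 = 20.14
  Customer focus 84 × 0.2 = 16.8
  Reliability 65 × 0.11 = 7.15
Sum = 69.82
Bonus points: 69.82 + 0 = 69.82
69.82 is ≥ 51 and < 70 → Developing

Developing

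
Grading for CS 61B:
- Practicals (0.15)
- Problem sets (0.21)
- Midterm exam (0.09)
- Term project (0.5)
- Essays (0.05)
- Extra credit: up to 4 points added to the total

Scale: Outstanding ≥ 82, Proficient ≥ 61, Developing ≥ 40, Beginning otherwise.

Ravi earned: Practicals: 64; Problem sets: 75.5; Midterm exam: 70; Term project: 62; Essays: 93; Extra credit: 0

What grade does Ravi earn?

Weighted total:
  Practicals 64 × 0.15 = 9.6
  Problem sets 75.5 × 0.21 = 15.855
  Midterm exam 70 × 0.09 = 6.3
  Term project 62 × 0.5 = 31
  Essays 93 × 0.05 = 4.65
Sum = 67.405
Extra credit: 67.405 + 0 = 67.405
67.405 is ≥ 61 and < 82 → Proficient

Proficient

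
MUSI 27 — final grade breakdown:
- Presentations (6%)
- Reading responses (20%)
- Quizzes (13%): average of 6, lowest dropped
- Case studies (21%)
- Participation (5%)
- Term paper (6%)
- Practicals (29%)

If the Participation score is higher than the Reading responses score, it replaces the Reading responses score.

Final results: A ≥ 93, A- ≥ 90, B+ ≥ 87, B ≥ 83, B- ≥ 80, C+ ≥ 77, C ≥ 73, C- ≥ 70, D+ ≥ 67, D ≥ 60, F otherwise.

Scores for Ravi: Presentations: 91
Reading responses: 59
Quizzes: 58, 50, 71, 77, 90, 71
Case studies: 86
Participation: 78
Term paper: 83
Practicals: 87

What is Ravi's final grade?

Quizzes: drop 50 → average of remaining 5 = 367/5 = 73.4
Participation (78) > Reading responses (59), so Reading responses counts as 78.
Weighted total:
  Presentations 91 × 0.06 = 5.46
  Reading responses 78 × 0.2 = 15.6
  Quizzes 73.4 × 0.13 = 9.542
  Case studies 86 × 0.21 = 18.06
  Participation 78 × 0.05 = 3.9
  Term paper 83 × 0.06 = 4.98
  Practicals 87 × 0.29 = 25.23
Sum = 82.772
82.772 is ≥ 80 and < 83 → B-

B-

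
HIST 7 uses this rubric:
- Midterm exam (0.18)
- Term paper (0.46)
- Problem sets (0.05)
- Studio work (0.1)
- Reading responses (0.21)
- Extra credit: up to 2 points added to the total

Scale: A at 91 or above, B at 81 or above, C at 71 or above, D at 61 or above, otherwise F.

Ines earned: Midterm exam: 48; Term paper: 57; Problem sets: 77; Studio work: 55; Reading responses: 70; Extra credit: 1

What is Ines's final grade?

F

Weighted total:
  Midterm exam 48 × 0.18 = 8.64
  Term paper 57 × 0.46 = 26.22
  Problem sets 77 × 0.05 = 3.85
  Studio work 55 × 0.1 = 5.5
  Reading responses 70 × 0.21 = 14.7
Sum = 58.91
Extra credit: 58.91 + 1 = 59.91
59.91 < 61 → F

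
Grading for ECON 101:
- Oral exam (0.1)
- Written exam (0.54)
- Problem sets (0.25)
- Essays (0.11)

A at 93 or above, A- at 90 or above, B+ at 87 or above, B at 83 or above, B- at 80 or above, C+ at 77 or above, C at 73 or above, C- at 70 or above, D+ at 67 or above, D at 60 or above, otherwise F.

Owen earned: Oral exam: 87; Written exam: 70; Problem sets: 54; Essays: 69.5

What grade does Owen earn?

D+

Weighted total:
  Oral exam 87 × 0.1 = 8.7
  Written exam 70 × 0.54 = 37.8
  Problem sets 54 × 0.25 = 13.5
  Essays 69.5 × 0.11 = 7.645
Sum = 67.645
67.645 is ≥ 67 and < 70 → D+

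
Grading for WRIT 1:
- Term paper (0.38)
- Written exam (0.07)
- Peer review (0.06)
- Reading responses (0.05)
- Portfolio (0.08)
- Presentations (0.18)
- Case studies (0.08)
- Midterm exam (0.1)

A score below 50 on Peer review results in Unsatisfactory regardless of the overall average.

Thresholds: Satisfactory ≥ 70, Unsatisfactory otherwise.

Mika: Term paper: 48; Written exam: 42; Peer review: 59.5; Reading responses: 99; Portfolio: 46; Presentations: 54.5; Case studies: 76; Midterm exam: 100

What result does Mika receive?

Unsatisfactory

Peer review score 59.5 ≥ 50: minimum met.
Weighted total:
  Term paper 48 × 0.38 = 18.24
  Written exam 42 × 0.07 = 2.94
  Peer review 59.5 × 0.06 = 3.57
  Reading responses 99 × 0.05 = 4.95
  Portfolio 46 × 0.08 = 3.68
  Presentations 54.5 × 0.18 = 9.81
  Case studies 76 × 0.08 = 6.08
  Midterm exam 100 × 0.1 = 10
Sum = 59.27
59.27 < 70 → Unsatisfactory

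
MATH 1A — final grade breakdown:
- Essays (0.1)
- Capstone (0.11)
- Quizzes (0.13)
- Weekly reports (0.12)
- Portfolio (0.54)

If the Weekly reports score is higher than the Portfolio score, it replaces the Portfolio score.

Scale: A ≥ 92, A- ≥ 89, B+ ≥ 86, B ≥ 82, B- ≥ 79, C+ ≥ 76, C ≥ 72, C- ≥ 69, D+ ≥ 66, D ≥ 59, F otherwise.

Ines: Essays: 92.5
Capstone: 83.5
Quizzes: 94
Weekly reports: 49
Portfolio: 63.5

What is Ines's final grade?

C-

Weekly reports (49) ≤ Portfolio (63.5), so Portfolio stays at 63.5.
Weighted total:
  Essays 92.5 × 0.1 = 9.25
  Capstone 83.5 × 0.11 = 9.185
  Quizzes 94 × 0.13 = 12.22
  Weekly reports 49 × 0.12 = 5.88
  Portfolio 63.5 × 0.54 = 34.29
Sum = 70.825
70.825 is ≥ 69 and < 72 → C-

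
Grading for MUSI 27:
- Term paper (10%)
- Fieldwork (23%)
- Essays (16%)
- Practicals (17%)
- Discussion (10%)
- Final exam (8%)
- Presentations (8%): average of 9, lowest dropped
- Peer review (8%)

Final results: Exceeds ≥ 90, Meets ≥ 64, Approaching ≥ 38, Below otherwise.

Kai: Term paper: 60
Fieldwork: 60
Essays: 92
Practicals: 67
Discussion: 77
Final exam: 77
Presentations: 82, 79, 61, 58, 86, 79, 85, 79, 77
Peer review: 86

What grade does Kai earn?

Presentations: drop 58 → average of remaining 8 = 628/8 = 78.5
Weighted total:
  Term paper 60 × 0.1 = 6
  Fieldwork 60 × 0.23 = 13.8
  Essays 92 × 0.16 = 14.72
  Practicals 67 × 0.17 = 11.39
  Discussion 77 × 0.1 = 7.7
  Final exam 77 × 0.08 = 6.16
  Presentations 78.5 × 0.08 = 6.28
  Peer review 86 × 0.08 = 6.88
Sum = 72.93
72.93 is ≥ 64 and < 90 → Meets

Meets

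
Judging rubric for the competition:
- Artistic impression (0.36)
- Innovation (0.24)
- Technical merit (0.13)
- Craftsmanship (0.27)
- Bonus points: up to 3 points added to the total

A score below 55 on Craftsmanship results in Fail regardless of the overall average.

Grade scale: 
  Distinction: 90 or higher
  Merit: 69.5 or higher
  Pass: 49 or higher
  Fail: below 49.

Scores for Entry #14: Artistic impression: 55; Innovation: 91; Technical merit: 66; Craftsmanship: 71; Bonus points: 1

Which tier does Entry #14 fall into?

Craftsmanship score 71 ≥ 55: minimum met.
Weighted total:
  Artistic impression 55 × 0.36 = 19.8
  Innovation 91 × 0.24 = 21.84
  Technical merit 66 × 0.13 = 8.58
  Craftsmanship 71 × 0.27 = 19.17
Sum = 69.39
Bonus points: 69.39 + 1 = 70.39
70.39 is ≥ 69.5 and < 90 → Merit

Merit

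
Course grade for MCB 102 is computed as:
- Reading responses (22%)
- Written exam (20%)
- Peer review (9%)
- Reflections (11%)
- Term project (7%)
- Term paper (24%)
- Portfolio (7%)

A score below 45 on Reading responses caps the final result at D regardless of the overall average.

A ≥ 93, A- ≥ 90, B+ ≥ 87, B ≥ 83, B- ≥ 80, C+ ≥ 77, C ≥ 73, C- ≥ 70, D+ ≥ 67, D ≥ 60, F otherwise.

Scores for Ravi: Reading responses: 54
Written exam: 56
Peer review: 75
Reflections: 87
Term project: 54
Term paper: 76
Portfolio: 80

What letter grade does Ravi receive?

D+

Reading responses score 54 ≥ 45: minimum met.
Weighted total:
  Reading responses 54 × 0.22 = 11.88
  Written exam 56 × 0.2 = 11.2
  Peer review 75 × 0.09 = 6.75
  Reflections 87 × 0.11 = 9.57
  Term project 54 × 0.07 = 3.78
  Term paper 76 × 0.24 = 18.24
  Portfolio 80 × 0.07 = 5.6
Sum = 67.02
67.02 is ≥ 67 and < 70 → D+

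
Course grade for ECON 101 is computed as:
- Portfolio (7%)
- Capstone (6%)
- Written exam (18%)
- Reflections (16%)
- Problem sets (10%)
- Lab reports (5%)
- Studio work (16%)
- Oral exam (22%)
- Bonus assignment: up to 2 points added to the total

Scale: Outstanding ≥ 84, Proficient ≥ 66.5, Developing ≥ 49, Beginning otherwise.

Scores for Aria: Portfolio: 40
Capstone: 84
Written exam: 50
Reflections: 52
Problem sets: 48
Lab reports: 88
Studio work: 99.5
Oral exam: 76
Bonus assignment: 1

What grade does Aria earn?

Weighted total:
  Portfolio 40 × 0.07 = 2.8
  Capstone 84 × 0.06 = 5.04
  Written exam 50 × 0.18 = 9
  Reflections 52 × 0.16 = 8.32
  Problem sets 48 × 0.1 = 4.8
  Lab reports 88 × 0.05 = 4.4
  Studio work 99.5 × 0.16 = 15.92
  Oral exam 76 × 0.22 = 16.72
Sum = 67
Bonus assignment: 67 + 1 = 68
68 is ≥ 66.5 and < 84 → Proficient

Proficient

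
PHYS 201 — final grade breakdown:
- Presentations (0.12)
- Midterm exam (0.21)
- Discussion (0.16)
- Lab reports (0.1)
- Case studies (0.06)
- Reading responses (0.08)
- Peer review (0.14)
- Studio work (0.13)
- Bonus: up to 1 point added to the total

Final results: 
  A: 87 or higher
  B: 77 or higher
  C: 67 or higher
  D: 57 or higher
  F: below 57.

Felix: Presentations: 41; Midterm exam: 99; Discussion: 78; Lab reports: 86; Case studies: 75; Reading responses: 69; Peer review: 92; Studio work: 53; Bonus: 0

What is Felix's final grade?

Weighted total:
  Presentations 41 × 0.12 = 4.92
  Midterm exam 99 × 0.21 = 20.79
  Discussion 78 × 0.16 = 12.48
  Lab reports 86 × 0.1 = 8.6
  Case studies 75 × 0.06 = 4.5
  Reading responses 69 × 0.08 = 5.52
  Peer review 92 × 0.14 = 12.88
  Studio work 53 × 0.13 = 6.89
Sum = 76.58
Bonus: 76.58 + 0 = 76.58
76.58 is ≥ 67 and < 77 → C

C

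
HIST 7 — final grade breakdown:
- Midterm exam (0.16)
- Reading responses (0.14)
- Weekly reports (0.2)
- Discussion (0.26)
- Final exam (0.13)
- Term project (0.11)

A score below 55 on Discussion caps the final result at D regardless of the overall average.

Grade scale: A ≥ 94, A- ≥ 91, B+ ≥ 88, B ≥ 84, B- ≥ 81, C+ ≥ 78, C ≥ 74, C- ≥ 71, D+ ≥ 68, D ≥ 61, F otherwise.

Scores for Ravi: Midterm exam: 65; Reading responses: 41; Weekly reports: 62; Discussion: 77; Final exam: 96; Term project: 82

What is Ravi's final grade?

D+

Discussion score 77 ≥ 55: minimum met.
Weighted total:
  Midterm exam 65 × 0.16 = 10.4
  Reading responses 41 × 0.14 = 5.74
  Weekly reports 62 × 0.2 = 12.4
  Discussion 77 × 0.26 = 20.02
  Final exam 96 × 0.13 = 12.48
  Term project 82 × 0.11 = 9.02
Sum = 70.06
70.06 is ≥ 68 and < 71 → D+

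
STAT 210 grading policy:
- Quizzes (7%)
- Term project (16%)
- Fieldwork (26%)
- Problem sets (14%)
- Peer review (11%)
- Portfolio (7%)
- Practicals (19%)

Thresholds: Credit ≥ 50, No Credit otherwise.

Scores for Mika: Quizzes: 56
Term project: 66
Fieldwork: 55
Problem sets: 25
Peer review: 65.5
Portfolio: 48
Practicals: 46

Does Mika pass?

Credit

Weighted total:
  Quizzes 56 × 0.07 = 3.92
  Term project 66 × 0.16 = 10.56
  Fieldwork 55 × 0.26 = 14.3
  Problem sets 25 × 0.14 = 3.5
  Peer review 65.5 × 0.11 = 7.205
  Portfolio 48 × 0.07 = 3.36
  Practicals 46 × 0.19 = 8.74
Sum = 51.585
51.585 ≥ 50 → Credit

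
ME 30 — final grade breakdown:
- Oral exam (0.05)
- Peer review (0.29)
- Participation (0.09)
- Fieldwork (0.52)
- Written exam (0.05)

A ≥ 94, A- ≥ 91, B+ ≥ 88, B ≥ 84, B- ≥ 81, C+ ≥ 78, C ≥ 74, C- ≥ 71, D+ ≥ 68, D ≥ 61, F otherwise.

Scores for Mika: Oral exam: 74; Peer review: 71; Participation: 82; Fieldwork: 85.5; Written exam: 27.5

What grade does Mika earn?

Weighted total:
  Oral exam 74 × 0.05 = 3.7
  Peer review 71 × 0.29 = 20.59
  Participation 82 × 0.09 = 7.38
  Fieldwork 85.5 × 0.52 = 44.46
  Written exam 27.5 × 0.05 = 1.375
Sum = 77.505
77.505 is ≥ 74 and < 78 → C

C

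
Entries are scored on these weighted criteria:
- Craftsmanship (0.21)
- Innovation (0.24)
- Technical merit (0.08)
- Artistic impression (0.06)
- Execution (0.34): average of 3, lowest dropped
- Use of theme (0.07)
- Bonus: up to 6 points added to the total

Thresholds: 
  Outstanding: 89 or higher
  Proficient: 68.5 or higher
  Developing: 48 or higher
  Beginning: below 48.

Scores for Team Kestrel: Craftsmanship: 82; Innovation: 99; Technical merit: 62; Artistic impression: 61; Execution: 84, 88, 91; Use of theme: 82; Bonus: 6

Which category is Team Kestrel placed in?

Outstanding

Execution: drop 84 → average of remaining 2 = 179/2 = 89.5
Weighted total:
  Craftsmanship 82 × 0.21 = 17.22
  Innovation 99 × 0.24 = 23.76
  Technical merit 62 × 0.08 = 4.96
  Artistic impression 61 × 0.06 = 3.66
  Execution 89.5 × 0.34 = 30.43
  Use of theme 82 × 0.07 = 5.74
Sum = 85.77
Bonus: 85.77 + 6 = 91.77
91.77 ≥ 89 → Outstanding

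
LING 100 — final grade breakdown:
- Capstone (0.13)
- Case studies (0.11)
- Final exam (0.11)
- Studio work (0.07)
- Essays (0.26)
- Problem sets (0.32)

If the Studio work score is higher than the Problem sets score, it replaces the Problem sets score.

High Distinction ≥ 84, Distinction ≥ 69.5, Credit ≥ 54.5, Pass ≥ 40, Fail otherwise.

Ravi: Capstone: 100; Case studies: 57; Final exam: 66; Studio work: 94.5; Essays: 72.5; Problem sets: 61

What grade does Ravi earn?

Studio work (94.5) > Problem sets (61), so Problem sets counts as 94.5.
Weighted total:
  Capstone 100 × 0.13 = 13
  Case studies 57 × 0.11 = 6.27
  Final exam 66 × 0.11 = 7.26
  Studio work 94.5 × 0.07 = 6.615
  Essays 72.5 × 0.26 = 18.85
  Problem sets 94.5 × 0.32 = 30.24
Sum = 82.235
82.235 is ≥ 69.5 and < 84 → Distinction

Distinction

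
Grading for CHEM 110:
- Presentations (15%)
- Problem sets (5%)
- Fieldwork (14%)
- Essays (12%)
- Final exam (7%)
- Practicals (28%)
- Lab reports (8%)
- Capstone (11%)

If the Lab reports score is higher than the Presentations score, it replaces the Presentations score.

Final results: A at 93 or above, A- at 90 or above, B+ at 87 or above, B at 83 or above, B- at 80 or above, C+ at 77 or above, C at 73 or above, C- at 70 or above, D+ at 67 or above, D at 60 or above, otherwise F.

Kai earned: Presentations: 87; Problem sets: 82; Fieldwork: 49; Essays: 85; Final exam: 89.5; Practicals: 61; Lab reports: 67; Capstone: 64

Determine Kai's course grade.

Lab reports (67) ≤ Presentations (87), so Presentations stays at 87.
Weighted total:
  Presentations 87 × 0.15 = 13.05
  Problem sets 82 × 0.05 = 4.1
  Fieldwork 49 × 0.14 = 6.86
  Essays 85 × 0.12 = 10.2
  Final exam 89.5 × 0.07 = 6.265
  Practicals 61 × 0.28 = 17.08
  Lab reports 67 × 0.08 = 5.36
  Capstone 64 × 0.11 = 7.04
Sum = 69.955
69.955 is ≥ 67 and < 70 → D+

D+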